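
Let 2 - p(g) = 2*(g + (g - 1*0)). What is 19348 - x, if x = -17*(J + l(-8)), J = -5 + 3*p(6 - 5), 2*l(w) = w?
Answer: 19093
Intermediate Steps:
p(g) = 2 - 4*g (p(g) = 2 - 2*(g + (g - 1*0)) = 2 - 2*(g + (g + 0)) = 2 - 2*(g + g) = 2 - 2*2*g = 2 - 4*g)
l(w) = w/2
J = -11 (J = -5 + 3*(2 - 4*(6 - 5)) = -5 + 3*(2 - 4*1) = -5 + 3*(2 - 4) = -5 + 3*(-2) = -5 - 6 = -11)
x = 255 (x = -17*(-11 + (1/2)*(-8)) = -17*(-11 - 4) = -17*(-15) = 255)
19348 - x = 19348 - 1*255 = 19348 - 255 = 19093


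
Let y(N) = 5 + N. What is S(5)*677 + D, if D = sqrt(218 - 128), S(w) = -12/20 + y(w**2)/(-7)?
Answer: -115767/35 + 3*sqrt(10) ≈ -3298.1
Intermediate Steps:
S(w) = -46/35 - w**2/7 (S(w) = -12/20 + (5 + w**2)/(-7) = -12*1/20 + (5 + w**2)*(-1/7) = -3/5 + (-5/7 - w**2/7) = -46/35 - w**2/7)
D = 3*sqrt(10) (D = sqrt(90) = 3*sqrt(10) ≈ 9.4868)
S(5)*677 + D = (-46/35 - 1/7*5**2)*677 + 3*sqrt(10) = (-46/35 - 1/7*25)*677 + 3*sqrt(10) = (-46/35 - 25/7)*677 + 3*sqrt(10) = -171/35*677 + 3*sqrt(10) = -115767/35 + 3*sqrt(10)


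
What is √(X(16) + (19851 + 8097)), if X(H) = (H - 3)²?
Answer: √28117 ≈ 167.68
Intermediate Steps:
X(H) = (-3 + H)²
√(X(16) + (19851 + 8097)) = √((-3 + 16)² + (19851 + 8097)) = √(13² + 27948) = √(169 + 27948) = √28117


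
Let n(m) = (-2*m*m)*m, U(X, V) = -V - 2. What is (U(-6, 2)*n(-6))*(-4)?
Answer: 6912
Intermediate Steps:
U(X, V) = -2 - V
n(m) = -2*m³ (n(m) = (-2*m²)*m = -2*m³)
(U(-6, 2)*n(-6))*(-4) = ((-2 - 1*2)*(-2*(-6)³))*(-4) = ((-2 - 2)*(-2*(-216)))*(-4) = -4*432*(-4) = -1728*(-4) = 6912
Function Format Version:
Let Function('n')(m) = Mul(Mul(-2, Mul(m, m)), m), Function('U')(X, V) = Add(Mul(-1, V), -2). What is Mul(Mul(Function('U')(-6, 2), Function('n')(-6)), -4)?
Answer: 6912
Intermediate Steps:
Function('U')(X, V) = Add(-2, Mul(-1, V))
Function('n')(m) = Mul(-2, Pow(m, 3)) (Function('n')(m) = Mul(Mul(-2, Pow(m, 2)), m) = Mul(-2, Pow(m, 3)))
Mul(Mul(Function('U')(-6, 2), Function('n')(-6)), -4) = Mul(Mul(Add(-2, Mul(-1, 2)), Mul(-2, Pow(-6, 3))), -4) = Mul(Mul(Add(-2, -2), Mul(-2, -216)), -4) = Mul(Mul(-4, 432), -4) = Mul(-1728, -4) = 6912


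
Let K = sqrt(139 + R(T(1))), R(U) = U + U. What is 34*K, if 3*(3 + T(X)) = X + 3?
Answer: 34*sqrt(1221)/3 ≈ 396.02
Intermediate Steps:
T(X) = -2 + X/3 (T(X) = -3 + (X + 3)/3 = -3 + (3 + X)/3 = -3 + (1 + X/3) = -2 + X/3)
R(U) = 2*U
K = sqrt(1221)/3 (K = sqrt(139 + 2*(-2 + (1/3)*1)) = sqrt(139 + 2*(-2 + 1/3)) = sqrt(139 + 2*(-5/3)) = sqrt(139 - 10/3) = sqrt(407/3) = sqrt(1221)/3 ≈ 11.648)
34*K = 34*(sqrt(1221)/3) = 34*sqrt(1221)/3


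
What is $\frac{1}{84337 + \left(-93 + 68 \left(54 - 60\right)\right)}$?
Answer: $\frac{1}{83836} \approx 1.1928 \cdot 10^{-5}$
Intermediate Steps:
$\frac{1}{84337 + \left(-93 + 68 \left(54 - 60\right)\right)} = \frac{1}{84337 + \left(-93 + 68 \left(-6\right)\right)} = \frac{1}{84337 - 501} = \frac{1}{83836}$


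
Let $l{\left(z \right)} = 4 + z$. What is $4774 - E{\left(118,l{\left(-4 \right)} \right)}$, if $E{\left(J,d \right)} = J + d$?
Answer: $4656$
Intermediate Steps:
$4774 - E{\left(118,l{\left(-4 \right)} \right)} = 4774 - \left(118 + \left(4 - 4\right)\right) = 4774 - \left(118 + 0\right) = 4774 - 118 = 4656$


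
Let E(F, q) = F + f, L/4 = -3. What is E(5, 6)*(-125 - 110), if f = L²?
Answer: -35015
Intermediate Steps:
L = -12 (L = 4*(-3) = -12)
f = 144 (f = (-12)² = 144)
E(F, q) = 144 + F (E(F, q) = F + 144 = 144 + F)
E(5, 6)*(-125 - 110) = (144 + 5)*(-125 - 110) = 149*(-235) = -35015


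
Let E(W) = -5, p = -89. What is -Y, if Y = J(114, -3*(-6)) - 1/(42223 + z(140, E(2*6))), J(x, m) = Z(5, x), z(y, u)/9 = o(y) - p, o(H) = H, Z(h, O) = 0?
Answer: 1/44284 ≈ 2.2582e-5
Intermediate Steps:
z(y, u) = 801 + 9*y (z(y, u) = 9*(y - 1*(-89)) = 9*(y + 89) = 9*(89 + y) = 801 + 9*y)
J(x, m) = 0
Y = -1/44284 (Y = 0 - 1/(42223 + (801 + 9*140)) = 0 - 1/(42223 + (801 + 1260)) = 0 - 1/(42223 + 2061) = 0 - 1/44284 = -1/44284 ≈ -2.2582e-5)
-Y = -1*(-1/44284) = 1/44284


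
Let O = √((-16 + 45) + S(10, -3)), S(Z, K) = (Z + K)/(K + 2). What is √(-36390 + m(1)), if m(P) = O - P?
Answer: √(-36391 + √22) ≈ 190.75*I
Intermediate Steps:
S(Z, K) = (K + Z)/(2 + K)
O = √22 (O = √((-16 + 45) + (-3 + 10)/(2 - 3)) = √(29 + 7/(-1)) = √(29 - 1*7) = √(29 - 7) = √22 ≈ 4.6904)
m(P) = √22 - P
√(-36390 + m(1)) = √(-36390 + (√22 - 1*1)) = √(-36390 + (√22 - 1)) = √(-36390 + (-1 + √22)) = √(-36391 + √22)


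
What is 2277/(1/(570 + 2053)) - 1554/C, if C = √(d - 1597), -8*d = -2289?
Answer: 5972571 + 3108*I*√20974/10487 ≈ 5.9726e+6 + 42.921*I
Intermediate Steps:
d = 2289/8 (d = -⅛*(-2289) = 2289/8 ≈ 286.13)
C = I*√20974/4 (C = √(2289/8 - 1597) = √(-10487/8) = I*√20974/4 ≈ 36.206*I)
2277/(1/(570 + 2053)) - 1554/C = 2277/(1/(570 + 2053)) - 1554*(-2*I*√20974/10487) = 2277/(1/2623) - (-3108)*I*√20974/10487 = 2277/(1/2623) + 3108*I*√20974/10487 = 2277*2623 + 3108*I*√20974/10487 = 5972571 + 3108*I*√20974/10487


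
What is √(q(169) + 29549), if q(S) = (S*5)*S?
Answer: √172354 ≈ 415.16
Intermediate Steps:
q(S) = 5*S² (q(S) = (5*S)*S = 5*S²)
√(q(169) + 29549) = √(5*169² + 29549) = √(5*28561 + 29549) = √(142805 + 29549) = √172354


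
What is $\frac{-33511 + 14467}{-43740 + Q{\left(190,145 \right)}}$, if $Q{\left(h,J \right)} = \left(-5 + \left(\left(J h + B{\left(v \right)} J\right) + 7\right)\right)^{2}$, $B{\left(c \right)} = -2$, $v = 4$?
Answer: $- \frac{4761}{185793226} \approx -2.5625 \cdot 10^{-5}$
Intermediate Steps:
$Q{\left(h,J \right)} = \left(2 - 2 J + J h\right)^{2}$ ($Q{\left(h,J \right)} = \left(-5 + \left(\left(J h - 2 J\right) + 7\right)\right)^{2} = \left(-5 + \left(\left(- 2 J + J h\right) + 7\right)\right)^{2} = \left(-5 + \left(7 - 2 J + J h\right)\right)^{2} = \left(2 - 2 J + J h\right)^{2}$)
$\frac{-33511 + 14467}{-43740 + Q{\left(190,145 \right)}} = \frac{-33511 + 14467}{-43740 + \left(2 - 290 + 145 \cdot 190\right)^{2}} = - \frac{19044}{-43740 + \left(2 - 290 + 27550\right)^{2}} = - \frac{19044}{-43740 + 27262^{2}} = - \frac{19044}{-43740 + 743216644} = - \frac{19044}{743172904} = \left(-19044\right) \frac{1}{743172904} = - \frac{4761}{185793226}$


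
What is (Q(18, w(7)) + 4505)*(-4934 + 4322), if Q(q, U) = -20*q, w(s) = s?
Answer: -2536740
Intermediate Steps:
(Q(18, w(7)) + 4505)*(-4934 + 4322) = (-20*18 + 4505)*(-4934 + 4322) = (-360 + 4505)*(-612) = 4145*(-612) = -2536740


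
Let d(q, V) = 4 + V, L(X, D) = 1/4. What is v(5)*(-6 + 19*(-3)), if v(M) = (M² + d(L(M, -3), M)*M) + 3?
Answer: -4599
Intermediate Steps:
L(X, D) = ¼
v(M) = 3 + M² + M*(4 + M) (v(M) = (M² + (4 + M)*M) + 3 = (M² + M*(4 + M)) + 3 = 3 + M² + M*(4 + M))
v(5)*(-6 + 19*(-3)) = (3 + 5² + 5*(4 + 5))*(-6 + 19*(-3)) = (3 + 25 + 5*9)*(-6 - 57) = (3 + 25 + 45)*(-63) = 73*(-63) = -4599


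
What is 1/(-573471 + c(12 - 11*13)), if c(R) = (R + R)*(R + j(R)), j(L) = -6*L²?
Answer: 1/26437943 ≈ 3.7824e-8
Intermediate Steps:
c(R) = 2*R*(R - 6*R²) (c(R) = (R + R)*(R - 6*R²) = (2*R)*(R - 6*R²) = 2*R*(R - 6*R²))
1/(-573471 + c(12 - 11*13)) = 1/(-573471 + (12 - 11*13)²*(2 - 12*(12 - 11*13))) = 1/(-573471 + (12 - 143)²*(2 - 12*(12 - 143))) = 1/(-573471 + (-131)²*(2 - 12*(-131))) = 1/(-573471 + 17161*(2 + 1572)) = 1/(-573471 + 17161*1574) = 1/(-573471 + 27011414) = 1/26437943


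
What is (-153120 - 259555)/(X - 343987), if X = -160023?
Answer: 82535/100802 ≈ 0.81878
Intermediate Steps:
(-153120 - 259555)/(X - 343987) = (-153120 - 259555)/(-160023 - 343987) = -412675/(-504010) = -412675*(-1/504010) = 82535/100802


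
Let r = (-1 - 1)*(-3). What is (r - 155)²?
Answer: 22201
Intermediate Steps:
r = 6 (r = -2*(-3) = 6)
(r - 155)² = (6 - 155)² = (-149)² = 22201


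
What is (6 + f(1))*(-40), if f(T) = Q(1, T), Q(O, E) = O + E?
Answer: -320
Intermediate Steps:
Q(O, E) = E + O
f(T) = 1 + T (f(T) = T + 1 = 1 + T)
(6 + f(1))*(-40) = (6 + (1 + 1))*(-40) = (6 + 2)*(-40) = 8*(-40) = -320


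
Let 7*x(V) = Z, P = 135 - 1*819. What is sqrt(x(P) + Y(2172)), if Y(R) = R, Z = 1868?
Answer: 4*sqrt(7469)/7 ≈ 49.385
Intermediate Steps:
P = -684 (P = 135 - 819 = -684)
x(V) = 1868/7 (x(V) = (1/7)*1868 = 1868/7)
sqrt(x(P) + Y(2172)) = sqrt(1868/7 + 2172) = sqrt(17072/7) = 4*sqrt(7469)/7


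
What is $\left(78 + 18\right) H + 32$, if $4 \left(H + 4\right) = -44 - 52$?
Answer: $-2656$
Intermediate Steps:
$H = -28$ ($H = -4 + \frac{-44 - 52}{4} = -4 + \frac{1}{4} \left(-96\right) = -4 - 24 = -28$)
$\left(78 + 18\right) H + 32 = \left(78 + 18\right) \left(-28\right) + 32 = 96 \left(-28\right) + 32 = -2688 + 32 = -2656$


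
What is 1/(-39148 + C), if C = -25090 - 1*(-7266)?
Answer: -1/56972 ≈ -1.7552e-5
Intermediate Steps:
C = -17824 (C = -25090 + 7266 = -17824)
1/(-39148 + C) = 1/(-39148 - 17824) = 1/(-56972) = -1/56972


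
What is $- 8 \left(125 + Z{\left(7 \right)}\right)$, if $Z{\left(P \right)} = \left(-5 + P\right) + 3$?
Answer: $-1040$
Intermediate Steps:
$Z{\left(P \right)} = -2 + P$
$- 8 \left(125 + Z{\left(7 \right)}\right) = - 8 \left(125 + \left(-2 + 7\right)\right) = - 8 \left(125 + 5\right) = \left(-8\right) 130 = -1040$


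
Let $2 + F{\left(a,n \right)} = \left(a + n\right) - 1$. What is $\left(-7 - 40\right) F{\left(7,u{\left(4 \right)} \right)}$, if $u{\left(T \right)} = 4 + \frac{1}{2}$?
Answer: $- \frac{799}{2} \approx -399.5$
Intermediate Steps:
$u{\left(T \right)} = \frac{9}{2}$ ($u{\left(T \right)} = 4 + \frac{1}{2} = \frac{9}{2}$)
$F{\left(a,n \right)} = -3 + a + n$ ($F{\left(a,n \right)} = -2 - \left(1 - a - n\right) = -2 + \left(-1 + a + n\right) = -3 + a + n$)
$\left(-7 - 40\right) F{\left(7,u{\left(4 \right)} \right)} = \left(-7 - 40\right) \left(-3 + 7 + \frac{9}{2}\right) = \left(-47\right) \frac{17}{2} = - \frac{799}{2}$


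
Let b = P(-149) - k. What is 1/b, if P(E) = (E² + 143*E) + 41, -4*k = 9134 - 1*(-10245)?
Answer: 4/23119 ≈ 0.00017302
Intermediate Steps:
k = -19379/4 (k = -(9134 - 1*(-10245))/4 = -(9134 + 10245)/4 = -¼*19379 = -19379/4 ≈ -4844.8)
P(E) = 41 + E² + 143*E
b = 23119/4 (b = (41 + (-149)² + 143*(-149)) - 1*(-19379/4) = (41 + 22201 - 21307) + 19379/4 = 935 + 19379/4 = 23119/4 ≈ 5779.8)
1/b = 1/(23119/4) = 4/23119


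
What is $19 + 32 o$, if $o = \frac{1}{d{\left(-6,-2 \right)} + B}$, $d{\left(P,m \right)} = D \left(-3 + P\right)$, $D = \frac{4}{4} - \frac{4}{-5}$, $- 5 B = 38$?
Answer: $\frac{2101}{119} \approx 17.655$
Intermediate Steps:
$B = - \frac{38}{5}$ ($B = \left(- \frac{1}{5}\right) 38 = - \frac{38}{5} \approx -7.6$)
$D = \frac{9}{5}$ ($D = 4 \cdot \frac{1}{4} - - \frac{4}{5} = 1 + \frac{4}{5} = \frac{9}{5} \approx 1.8$)
$d{\left(P,m \right)} = - \frac{27}{5} + \frac{9 P}{5}$ ($d{\left(P,m \right)} = \frac{9 \left(-3 + P\right)}{5} = - \frac{27}{5} + \frac{9 P}{5}$)
$o = - \frac{5}{119}$ ($o = \frac{1}{\left(- \frac{27}{5} + \frac{9}{5} \left(-6\right)\right) - \frac{38}{5}} = \frac{1}{\left(- \frac{27}{5} - \frac{54}{5}\right) - \frac{38}{5}} = \frac{1}{- \frac{81}{5} - \frac{38}{5}} = \frac{1}{- \frac{119}{5}} = - \frac{5}{119} \approx -0.042017$)
$19 + 32 o = 19 + 32 \left(- \frac{5}{119}\right) = 19 - \frac{160}{119} = \frac{2101}{119}$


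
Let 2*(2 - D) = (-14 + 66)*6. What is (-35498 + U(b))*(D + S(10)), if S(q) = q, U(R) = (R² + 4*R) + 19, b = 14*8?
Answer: 3238128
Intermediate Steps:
b = 112
U(R) = 19 + R² + 4*R
D = -154 (D = 2 - (-14 + 66)*6/2 = 2 - 26*6 = 2 - ½*312 = 2 - 156 = -154)
(-35498 + U(b))*(D + S(10)) = (-35498 + (19 + 112² + 4*112))*(-154 + 10) = (-35498 + (19 + 12544 + 448))*(-144) = (-35498 + 13011)*(-144) = -22487*(-144) = 3238128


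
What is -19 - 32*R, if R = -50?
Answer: 1581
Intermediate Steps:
-19 - 32*R = -19 - 32*(-50) = -19 + 1600 = 1581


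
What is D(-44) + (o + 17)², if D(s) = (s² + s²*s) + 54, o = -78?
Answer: -79473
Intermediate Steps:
D(s) = 54 + s² + s³ (D(s) = (s² + s³) + 54 = 54 + s² + s³)
D(-44) + (o + 17)² = (54 + (-44)² + (-44)³) + (-78 + 17)² = (54 + 1936 - 85184) + (-61)² = -83194 + 3721 = -79473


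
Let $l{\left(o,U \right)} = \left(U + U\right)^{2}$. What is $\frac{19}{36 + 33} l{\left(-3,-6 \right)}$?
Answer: $\frac{912}{23} \approx 39.652$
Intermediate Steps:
$l{\left(o,U \right)} = 4 U^{2}$ ($l{\left(o,U \right)} = \left(2 U\right)^{2} = 4 U^{2}$)
$\frac{19}{36 + 33} l{\left(-3,-6 \right)} = \frac{19}{36 + 33} \cdot 4 \left(-6\right)^{2} = \frac{19}{69} \cdot 4 \cdot 36 = 19 \cdot \frac{1}{69} \cdot 144 = \frac{19}{69} \cdot 144 = \frac{912}{23}$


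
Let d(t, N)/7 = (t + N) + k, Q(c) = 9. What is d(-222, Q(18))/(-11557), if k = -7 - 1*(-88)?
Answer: 132/1651 ≈ 0.079952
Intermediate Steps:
k = 81 (k = -7 + 88 = 81)
d(t, N) = 567 + 7*N + 7*t (d(t, N) = 7*((t + N) + 81) = 7*((N + t) + 81) = 7*(81 + N + t) = 567 + 7*N + 7*t)
d(-222, Q(18))/(-11557) = (567 + 7*9 + 7*(-222))/(-11557) = (567 + 63 - 1554)*(-1/11557) = -924*(-1/11557) = 132/1651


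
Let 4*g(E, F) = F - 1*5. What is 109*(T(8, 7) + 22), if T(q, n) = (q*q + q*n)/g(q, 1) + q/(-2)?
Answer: -11118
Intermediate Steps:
g(E, F) = -5/4 + F/4 (g(E, F) = (F - 1*5)/4 = (F - 5)/4 = (-5 + F)/4 = -5/4 + F/4)
T(q, n) = -q**2 - q/2 - n*q (T(q, n) = (q*q + q*n)/(-5/4 + (1/4)*1) + q/(-2) = (q**2 + n*q)/(-5/4 + 1/4) + q*(-1/2) = (q**2 + n*q)/(-1) - q/2 = (q**2 + n*q)*(-1) - q/2 = (-q**2 - n*q) - q/2 = -q**2 - q/2 - n*q)
109*(T(8, 7) + 22) = 109*(-1*8*(1/2 + 7 + 8) + 22) = 109*(-1*8*31/2 + 22) = 109*(-124 + 22) = 109*(-102) = -11118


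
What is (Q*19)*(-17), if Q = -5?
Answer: 1615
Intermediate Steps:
(Q*19)*(-17) = -5*19*(-17) = -95*(-17) = 1615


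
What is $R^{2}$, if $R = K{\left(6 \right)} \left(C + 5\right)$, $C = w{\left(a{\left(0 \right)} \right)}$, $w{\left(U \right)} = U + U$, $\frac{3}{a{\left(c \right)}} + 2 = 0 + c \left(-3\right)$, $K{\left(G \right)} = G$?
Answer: $144$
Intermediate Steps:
$a{\left(c \right)} = \frac{3}{-2 - 3 c}$ ($a{\left(c \right)} = \frac{3}{-2 + \left(0 + c \left(-3\right)\right)} = \frac{3}{-2 + \left(0 - 3 c\right)} = \frac{3}{-2 - 3 c}$)
$w{\left(U \right)} = 2 U$
$C = -3$ ($C = 2 \left(- \frac{3}{2 + 3 \cdot 0}\right) = 2 \left(- \frac{3}{2 + 0}\right) = 2 \left(- \frac{3}{2}\right) = -3$)
$R = 12$ ($R = 6 \left(-3 + 5\right) = 6 \cdot 2 = 12$)
$R^{2} = 12^{2} = 144$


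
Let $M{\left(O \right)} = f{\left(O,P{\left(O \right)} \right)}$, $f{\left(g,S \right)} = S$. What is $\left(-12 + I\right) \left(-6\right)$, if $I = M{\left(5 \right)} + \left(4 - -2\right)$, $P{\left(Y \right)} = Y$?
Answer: $6$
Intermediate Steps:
$M{\left(O \right)} = O$
$I = 11$ ($I = 5 + \left(4 - -2\right) = 5 + \left(4 + 2\right) = 5 + 6 = 11$)
$\left(-12 + I\right) \left(-6\right) = \left(-12 + 11\right) \left(-6\right) = \left(-1\right) \left(-6\right) = 6$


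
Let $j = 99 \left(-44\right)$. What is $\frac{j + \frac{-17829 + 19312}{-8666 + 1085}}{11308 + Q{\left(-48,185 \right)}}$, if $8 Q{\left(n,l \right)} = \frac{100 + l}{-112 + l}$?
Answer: $- \frac{19286202296}{50066114217} \approx -0.38521$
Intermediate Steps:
$Q{\left(n,l \right)} = \frac{100 + l}{8 \left(-112 + l\right)}$ ($Q{\left(n,l \right)} = \frac{\left(100 + l\right) \frac{1}{-112 + l}}{8} = \frac{\frac{1}{-112 + l} \left(100 + l\right)}{8} = \frac{100 + l}{8 \left(-112 + l\right)}$)
$j = -4356$
$\frac{j + \frac{-17829 + 19312}{-8666 + 1085}}{11308 + Q{\left(-48,185 \right)}} = \frac{-4356 + \frac{-17829 + 19312}{-8666 + 1085}}{11308 + \frac{100 + 185}{8 \left(-112 + 185\right)}} = \frac{-4356 + \frac{1483}{-7581}}{11308 + \frac{1}{8} \cdot \frac{1}{73} \cdot 285} = \frac{-4356 + 1483 \left(- \frac{1}{7581}\right)}{11308 + \frac{1}{8} \cdot \frac{1}{73} \cdot 285} = \frac{-4356 - \frac{1483}{7581}}{11308 + \frac{285}{584}} = - \frac{33024319}{7581 \cdot \frac{6604157}{584}} = \left(- \frac{33024319}{7581}\right) \frac{584}{6604157} = - \frac{19286202296}{50066114217}$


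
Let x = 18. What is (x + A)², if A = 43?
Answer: 3721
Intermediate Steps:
(x + A)² = (18 + 43)² = 61² = 3721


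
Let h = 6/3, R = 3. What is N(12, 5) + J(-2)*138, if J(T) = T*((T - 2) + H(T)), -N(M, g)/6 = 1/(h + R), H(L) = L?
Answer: 8274/5 ≈ 1654.8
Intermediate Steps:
h = 2 (h = 6*(⅓) = 2)
N(M, g) = -6/5 (N(M, g) = -6/(2 + 3) = -6/5)
J(T) = T*(-2 + 2*T) (J(T) = T*((T - 2) + T) = T*((-2 + T) + T) = T*(-2 + 2*T))
N(12, 5) + J(-2)*138 = -6/5 + (2*(-2)*(-1 - 2))*138 = -6/5 + (2*(-2)*(-3))*138 = -6/5 + 12*138 = -6/5 + 1656 = 8274/5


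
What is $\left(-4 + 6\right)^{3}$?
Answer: $8$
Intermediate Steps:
$\left(-4 + 6\right)^{3} = 2^{3} = 8$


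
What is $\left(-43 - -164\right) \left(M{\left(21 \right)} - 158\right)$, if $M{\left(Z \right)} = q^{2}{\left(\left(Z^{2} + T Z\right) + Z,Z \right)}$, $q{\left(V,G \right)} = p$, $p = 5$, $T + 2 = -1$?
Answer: $-16093$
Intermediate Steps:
$T = -3$ ($T = -2 - 1 = -3$)
$q{\left(V,G \right)} = 5$
$M{\left(Z \right)} = 25$ ($M{\left(Z \right)} = 5^{2} = 25$)
$\left(-43 - -164\right) \left(M{\left(21 \right)} - 158\right) = \left(-43 - -164\right) \left(25 - 158\right) = \left(-43 + 164\right) \left(-133\right) = 121 \left(-133\right) = -16093$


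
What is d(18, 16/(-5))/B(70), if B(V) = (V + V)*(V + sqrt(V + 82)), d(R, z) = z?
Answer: -2/5935 + 2*sqrt(38)/207725 ≈ -0.00027763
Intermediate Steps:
B(V) = 2*V*(V + sqrt(82 + V)) (B(V) = (2*V)*(V + sqrt(82 + V)) = 2*V*(V + sqrt(82 + V)))
d(18, 16/(-5))/B(70) = (16/(-5))/((2*70*(70 + sqrt(82 + 70)))) = (-1/5*16)/((2*70*(70 + sqrt(152)))) = -16*1/(140*(70 + 2*sqrt(38)))/5 = -16/(5*(9800 + 280*sqrt(38)))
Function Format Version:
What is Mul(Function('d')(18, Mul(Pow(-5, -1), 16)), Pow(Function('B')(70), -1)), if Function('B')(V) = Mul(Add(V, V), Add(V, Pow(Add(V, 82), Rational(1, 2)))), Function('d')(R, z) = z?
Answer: Add(Rational(-2, 5935), Mul(Rational(2, 207725), Pow(38, Rational(1, 2)))) ≈ -0.00027763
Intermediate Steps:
Function('B')(V) = Mul(2, V, Add(V, Pow(Add(82, V), Rational(1, 2)))) (Function('B')(V) = Mul(Mul(2, V), Add(V, Pow(Add(82, V), Rational(1, 2)))) = Mul(2, V, Add(V, Pow(Add(82, V), Rational(1, 2)))))
Mul(Function('d')(18, Mul(Pow(-5, -1), 16)), Pow(Function('B')(70), -1)) = Mul(Mul(Pow(-5, -1), 16), Pow(Mul(2, 70, Add(70, Pow(Add(82, 70), Rational(1, 2)))), -1)) = Mul(Mul(Rational(-1, 5), 16), Pow(Mul(2, 70, Add(70, Pow(152, Rational(1, 2)))), -1)) = Mul(Rational(-16, 5), Pow(Mul(2, 70, Add(70, Mul(2, Pow(38, Rational(1, 2))))), -1)) = Mul(Rational(-16, 5), Pow(Add(9800, Mul(280, Pow(38, Rational(1, 2)))), -1))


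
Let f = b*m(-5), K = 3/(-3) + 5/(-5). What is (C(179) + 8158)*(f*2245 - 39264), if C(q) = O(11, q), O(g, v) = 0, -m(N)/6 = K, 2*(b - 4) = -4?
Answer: 119237328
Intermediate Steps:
K = -2 (K = 3*(-⅓) + 5*(-⅕) = -1 - 1 = -2)
b = 2 (b = 4 + (½)*(-4) = 4 - 2 = 2)
m(N) = 12 (m(N) = -6*(-2) = 12)
f = 24 (f = 2*12 = 24)
C(q) = 0
(C(179) + 8158)*(f*2245 - 39264) = (0 + 8158)*(24*2245 - 39264) = 8158*(53880 - 39264) = 8158*14616 = 119237328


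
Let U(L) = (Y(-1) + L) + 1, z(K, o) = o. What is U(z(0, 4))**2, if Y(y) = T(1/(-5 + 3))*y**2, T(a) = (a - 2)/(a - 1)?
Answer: 400/9 ≈ 44.444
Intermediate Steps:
T(a) = (-2 + a)/(-1 + a)
Y(y) = 5*y**2/3 (Y(y) = ((-2 + 1/(-5 + 3))/(-1 + 1/(-5 + 3)))*y**2 = ((-2 + 1/(-2))/(-1 + 1/(-2)))*y**2 = ((-2 - 1/2)/(-1 - 1/2))*y**2 = (-5/2/(-3/2))*y**2 = (-2/3*(-5/2))*y**2 = 5*y**2/3)
U(L) = 8/3 + L (U(L) = ((5/3)*(-1)**2 + L) + 1 = ((5/3)*1 + L) + 1 = (5/3 + L) + 1 = 8/3 + L)
U(z(0, 4))**2 = (8/3 + 4)**2 = (20/3)**2 = 400/9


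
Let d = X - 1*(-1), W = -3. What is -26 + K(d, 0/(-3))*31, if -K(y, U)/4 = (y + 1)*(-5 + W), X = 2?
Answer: 3942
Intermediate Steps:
d = 3 (d = 2 - 1*(-1) = 2 + 1 = 3)
K(y, U) = 32 + 32*y (K(y, U) = -4*(y + 1)*(-5 - 3) = -4*(1 + y)*(-8) = -4*(-8 - 8*y) = 32 + 32*y)
-26 + K(d, 0/(-3))*31 = -26 + (32 + 32*3)*31 = -26 + (32 + 96)*31 = -26 + 128*31 = -26 + 3968 = 3942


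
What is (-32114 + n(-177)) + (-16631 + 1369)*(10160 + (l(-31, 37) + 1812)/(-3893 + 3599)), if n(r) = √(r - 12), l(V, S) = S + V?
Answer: -7594983280/49 + 3*I*√21 ≈ -1.55e+8 + 13.748*I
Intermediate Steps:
n(r) = √(-12 + r)
(-32114 + n(-177)) + (-16631 + 1369)*(10160 + (l(-31, 37) + 1812)/(-3893 + 3599)) = (-32114 + √(-12 - 177)) + (-16631 + 1369)*(10160 + ((37 - 31) + 1812)/(-3893 + 3599)) = (-32114 + √(-189)) - 15262*(10160 + (6 + 1812)/(-294)) = (-32114 + 3*I*√21) - 15262*(10160 + 1818*(-1/294)) = (-32114 + 3*I*√21) - 15262*(10160 - 303/49) = (-32114 + 3*I*√21) - 15262*497537/49 = (-32114 + 3*I*√21) - 7593409694/49 = -7594983280/49 + 3*I*√21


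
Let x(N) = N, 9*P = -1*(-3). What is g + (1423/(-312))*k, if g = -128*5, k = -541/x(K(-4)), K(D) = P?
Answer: 703283/104 ≈ 6762.3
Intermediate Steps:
P = ⅓ (P = (-1*(-3))/9 = (⅑)*3 = ⅓ ≈ 0.33333)
K(D) = ⅓
k = -1623 (k = -541/⅓ = -541*3 = -1623)
g = -640
g + (1423/(-312))*k = -640 + (1423/(-312))*(-1623) = -640 + (1423*(-1/312))*(-1623) = -640 - 1423/312*(-1623) = -640 + 769843/104 = 703283/104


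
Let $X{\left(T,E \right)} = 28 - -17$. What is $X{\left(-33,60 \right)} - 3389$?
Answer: $-3344$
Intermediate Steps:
$X{\left(T,E \right)} = 45$ ($X{\left(T,E \right)} = 28 + 17 = 45$)
$X{\left(-33,60 \right)} - 3389 = 45 - 3389 = -3344$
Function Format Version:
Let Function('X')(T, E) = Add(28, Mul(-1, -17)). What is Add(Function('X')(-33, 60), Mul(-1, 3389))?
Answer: -3344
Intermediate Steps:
Function('X')(T, E) = 45 (Function('X')(T, E) = Add(28, 17) = 45)
Add(Function('X')(-33, 60), Mul(-1, 3389)) = Add(45, Mul(-1, 3389)) = Add(45, -3389) = -3344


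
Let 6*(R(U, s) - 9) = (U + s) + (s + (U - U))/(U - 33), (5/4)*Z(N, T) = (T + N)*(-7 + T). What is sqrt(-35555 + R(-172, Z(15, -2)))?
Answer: 2*I*sqrt(3365274957)/615 ≈ 188.65*I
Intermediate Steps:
Z(N, T) = 4*(-7 + T)*(N + T)/5 (Z(N, T) = 4*((T + N)*(-7 + T))/5 = 4*((N + T)*(-7 + T))/5 = 4*((-7 + T)*(N + T))/5 = 4*(-7 + T)*(N + T)/5)
R(U, s) = 9 + U/6 + s/6 + s/(6*(-33 + U)) (R(U, s) = 9 + ((U + s) + (s + (U - U))/(U - 33))/6 = 9 + ((U + s) + (s + 0)/(-33 + U))/6 = 9 + ((U + s) + s/(-33 + U))/6 = 9 + (U + s + s/(-33 + U))/6 = 9 + (U/6 + s/6 + s/(6*(-33 + U))) = 9 + U/6 + s/6 + s/(6*(-33 + U)))
sqrt(-35555 + R(-172, Z(15, -2))) = sqrt(-35555 + (-1782 + (-172)**2 - 32*(-28/5*15 - 28/5*(-2) + (4/5)*(-2)**2 + (4/5)*15*(-2)) + 21*(-172) - 172*(-28/5*15 - 28/5*(-2) + (4/5)*(-2)**2 + (4/5)*15*(-2)))/(6*(-33 - 172))) = sqrt(-35555 + (1/6)*(-1782 + 29584 - 32*(-84 + 56/5 + (4/5)*4 - 24) - 3612 - 172*(-84 + 56/5 + (4/5)*4 - 24))/(-205)) = sqrt(-35555 + (1/6)*(-1/205)*(-1782 + 29584 - 32*(-84 + 56/5 + 16/5 - 24) - 3612 - 172*(-84 + 56/5 + 16/5 - 24))) = sqrt(-35555 + (1/6)*(-1/205)*(-1782 + 29584 - 32*(-468/5) - 3612 - 172*(-468/5))) = sqrt(-35555 + (1/6)*(-1/205)*(-1782 + 29584 + 14976/5 - 3612 + 80496/5)) = sqrt(-35555 + (1/6)*(-1/205)*(216422/5)) = sqrt(-35555 - 108211/3075) = sqrt(-109439836/3075) = 2*I*sqrt(3365274957)/615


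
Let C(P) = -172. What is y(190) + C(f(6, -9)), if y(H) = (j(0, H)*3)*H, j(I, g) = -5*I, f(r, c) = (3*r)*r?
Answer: -172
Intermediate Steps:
f(r, c) = 3*r²
y(H) = 0 (y(H) = (-5*0*3)*H = (0*3)*H = 0*H = 0)
y(190) + C(f(6, -9)) = 0 - 172 = -172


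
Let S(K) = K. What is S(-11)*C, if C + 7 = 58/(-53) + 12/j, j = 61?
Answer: 280863/3233 ≈ 86.874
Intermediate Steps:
C = -25533/3233 (C = -7 + (58/(-53) + 12/61) = -7 + (58*(-1/53) + 12*(1/61)) = -7 + (-58/53 + 12/61) = -7 - 2902/3233 = -25533/3233 ≈ -7.8976)
S(-11)*C = -11*(-25533/3233) = 280863/3233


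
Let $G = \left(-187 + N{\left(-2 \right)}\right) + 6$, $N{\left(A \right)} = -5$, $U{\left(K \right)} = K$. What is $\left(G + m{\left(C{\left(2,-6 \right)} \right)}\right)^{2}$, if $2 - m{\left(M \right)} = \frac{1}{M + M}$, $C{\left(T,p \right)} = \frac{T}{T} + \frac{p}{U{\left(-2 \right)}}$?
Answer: $\frac{2169729}{64} \approx 33902.0$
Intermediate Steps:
$C{\left(T,p \right)} = 1 - \frac{p}{2}$ ($C{\left(T,p \right)} = \frac{T}{T} + \frac{p}{-2} = 1 + p \left(- \frac{1}{2}\right) = 1 - \frac{p}{2}$)
$m{\left(M \right)} = 2 - \frac{1}{2 M}$ ($m{\left(M \right)} = 2 - \frac{1}{M + M} = 2 - \frac{1}{2 M}$)
$G = -186$ ($G = \left(-187 - 5\right) + 6 = -192 + 6 = -186$)
$\left(G + m{\left(C{\left(2,-6 \right)} \right)}\right)^{2} = \left(-186 + \left(2 - \frac{1}{2 \left(1 - -3\right)}\right)\right)^{2} = \left(-186 + \left(2 - \frac{1}{2 \left(1 + 3\right)}\right)\right)^{2} = \left(-186 + \left(2 - \frac{1}{2 \cdot 4}\right)\right)^{2} = \left(-186 + \left(2 - \frac{1}{8}\right)\right)^{2} = \left(-186 + \frac{15}{8}\right)^{2} = \left(- \frac{1473}{8}\right)^{2} = \frac{2169729}{64}$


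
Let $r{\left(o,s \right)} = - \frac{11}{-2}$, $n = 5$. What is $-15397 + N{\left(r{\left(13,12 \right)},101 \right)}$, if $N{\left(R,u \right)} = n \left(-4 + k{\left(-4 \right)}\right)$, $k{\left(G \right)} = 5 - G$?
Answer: $-15372$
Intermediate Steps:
$r{\left(o,s \right)} = \frac{11}{2}$ ($r{\left(o,s \right)} = \left(-11\right) \left(- \frac{1}{2}\right) = \frac{11}{2}$)
$N{\left(R,u \right)} = 25$ ($N{\left(R,u \right)} = 5 \left(-4 + \left(5 - -4\right)\right) = 5 \left(-4 + \left(5 + 4\right)\right) = 5 \left(-4 + 9\right) = 5 \cdot 5 = 25$)
$-15397 + N{\left(r{\left(13,12 \right)},101 \right)} = -15397 + 25 = -15372$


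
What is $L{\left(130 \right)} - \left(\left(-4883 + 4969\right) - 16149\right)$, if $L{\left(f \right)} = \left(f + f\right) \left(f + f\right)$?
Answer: $83663$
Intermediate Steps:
$L{\left(f \right)} = 4 f^{2}$ ($L{\left(f \right)} = 2 f 2 f = 4 f^{2}$)
$L{\left(130 \right)} - \left(\left(-4883 + 4969\right) - 16149\right) = 4 \cdot 130^{2} - \left(\left(-4883 + 4969\right) - 16149\right) = 4 \cdot 16900 - \left(86 - 16149\right) = 67600 - -16063 = 67600 + 16063 = 83663$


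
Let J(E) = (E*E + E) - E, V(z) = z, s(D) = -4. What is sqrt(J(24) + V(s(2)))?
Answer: 2*sqrt(143) ≈ 23.917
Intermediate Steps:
J(E) = E**2 (J(E) = (E**2 + E) - E = (E + E**2) - E = E**2)
sqrt(J(24) + V(s(2))) = sqrt(24**2 - 4) = sqrt(576 - 4) = sqrt(572) = 2*sqrt(143)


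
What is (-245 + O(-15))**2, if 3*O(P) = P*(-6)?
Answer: 46225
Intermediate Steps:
O(P) = -2*P (O(P) = (P*(-6))/3 = (-6*P)/3 = -2*P)
(-245 + O(-15))**2 = (-245 - 2*(-15))**2 = (-245 + 30)**2 = (-215)**2 = 46225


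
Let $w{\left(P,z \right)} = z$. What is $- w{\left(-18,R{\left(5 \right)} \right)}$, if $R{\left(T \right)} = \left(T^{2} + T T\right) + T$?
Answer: $-55$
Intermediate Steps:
$R{\left(T \right)} = T + 2 T^{2}$ ($R{\left(T \right)} = \left(T^{2} + T^{2}\right) + T = 2 T^{2} + T = T + 2 T^{2}$)
$- w{\left(-18,R{\left(5 \right)} \right)} = - 5 \left(1 + 2 \cdot 5\right) = - 5 \left(1 + 10\right) = - 5 \cdot 11 = \left(-1\right) 55 = -55$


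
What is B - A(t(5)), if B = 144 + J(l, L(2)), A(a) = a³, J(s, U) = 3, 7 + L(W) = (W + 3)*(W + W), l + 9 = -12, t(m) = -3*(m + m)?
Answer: 27147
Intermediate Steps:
t(m) = -6*m
l = -21 (l = -9 - 12 = -21)
L(W) = -7 + 2*W*(3 + W) (L(W) = -7 + (W + 3)*(W + W) = -7 + (3 + W)*(2*W) = -7 + 2*W*(3 + W))
B = 147 (B = 144 + 3 = 147)
B - A(t(5)) = 147 - (-6*5)³ = 147 - 1*(-30)³ = 147 - 1*(-27000) = 147 + 27000 = 27147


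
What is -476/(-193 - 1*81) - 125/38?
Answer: -8081/5206 ≈ -1.5522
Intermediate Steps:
-476/(-193 - 1*81) - 125/38 = -476/(-193 - 81) - 125*1/38 = -476/(-274) - 125/38 = -476*(-1/274) - 125/38 = 238/137 - 125/38 = -8081/5206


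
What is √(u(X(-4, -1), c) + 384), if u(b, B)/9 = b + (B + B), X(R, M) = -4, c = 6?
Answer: 2*√114 ≈ 21.354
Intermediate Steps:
u(b, B) = 9*b + 18*B (u(b, B) = 9*(b + (B + B)) = 9*(b + 2*B) = 9*b + 18*B)
√(u(X(-4, -1), c) + 384) = √((9*(-4) + 18*6) + 384) = √((-36 + 108) + 384) = √(72 + 384) = √456 = 2*√114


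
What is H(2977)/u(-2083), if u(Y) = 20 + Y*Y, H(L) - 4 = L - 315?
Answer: 2666/4338909 ≈ 0.00061444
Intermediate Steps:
H(L) = -311 + L (H(L) = 4 + (L - 315) = 4 + (-315 + L) = -311 + L)
u(Y) = 20 + Y²
H(2977)/u(-2083) = (-311 + 2977)/(20 + (-2083)²) = 2666/(20 + 4338889) = 2666/4338909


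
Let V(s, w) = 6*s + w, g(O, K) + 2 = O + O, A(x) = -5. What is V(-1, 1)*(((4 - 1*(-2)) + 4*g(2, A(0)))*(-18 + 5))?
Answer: 910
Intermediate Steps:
g(O, K) = -2 + 2*O (g(O, K) = -2 + (O + O) = -2 + 2*O)
V(s, w) = w + 6*s
V(-1, 1)*(((4 - 1*(-2)) + 4*g(2, A(0)))*(-18 + 5)) = (1 + 6*(-1))*(((4 - 1*(-2)) + 4*(-2 + 2*2))*(-18 + 5)) = (1 - 6)*(((4 + 2) + 4*(-2 + 4))*(-13)) = -5*(6 + 4*2)*(-13) = -5*(6 + 8)*(-13) = -70*(-13) = -5*(-182) = 910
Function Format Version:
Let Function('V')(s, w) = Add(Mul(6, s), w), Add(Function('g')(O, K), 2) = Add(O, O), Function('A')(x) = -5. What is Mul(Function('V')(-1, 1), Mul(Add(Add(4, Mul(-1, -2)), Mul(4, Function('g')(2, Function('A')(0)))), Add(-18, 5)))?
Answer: 910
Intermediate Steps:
Function('g')(O, K) = Add(-2, Mul(2, O)) (Function('g')(O, K) = Add(-2, Add(O, O)) = Add(-2, Mul(2, O)))
Function('V')(s, w) = Add(w, Mul(6, s))
Mul(Function('V')(-1, 1), Mul(Add(Add(4, Mul(-1, -2)), Mul(4, Function('g')(2, Function('A')(0)))), Add(-18, 5))) = Mul(Add(1, Mul(6, -1)), Mul(Add(Add(4, Mul(-1, -2)), Mul(4, Add(-2, Mul(2, 2)))), Add(-18, 5))) = Mul(Add(1, -6), Mul(Add(Add(4, 2), Mul(4, Add(-2, 4))), -13)) = Mul(-5, Mul(Add(6, Mul(4, 2)), -13)) = Mul(-5, Mul(Add(6, 8), -13)) = Mul(-5, Mul(14, -13)) = Mul(-5, -182) = 910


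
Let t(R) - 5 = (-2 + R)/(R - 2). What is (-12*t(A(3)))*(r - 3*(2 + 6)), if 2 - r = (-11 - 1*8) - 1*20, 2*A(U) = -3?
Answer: -1224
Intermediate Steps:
A(U) = -3/2 (A(U) = (½)*(-3) = -3/2)
t(R) = 6 (t(R) = 5 + (-2 + R)/(R - 2) = 5 + (-2 + R)/(-2 + R) = 5 + 1 = 6)
r = 41 (r = 2 - ((-11 - 1*8) - 1*20) = 2 - ((-11 - 8) - 20) = 2 - (-19 - 20) = 2 - 1*(-39) = 2 + 39 = 41)
(-12*t(A(3)))*(r - 3*(2 + 6)) = (-12*6)*(41 - 3*(2 + 6)) = -72*(41 - 3*8) = -72*(41 - 24) = -72*17 = -1224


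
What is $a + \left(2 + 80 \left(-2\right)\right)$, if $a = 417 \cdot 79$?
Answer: $32785$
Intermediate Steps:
$a = 32943$
$a + \left(2 + 80 \left(-2\right)\right) = 32943 + \left(2 + 80 \left(-2\right)\right) = 32943 + \left(2 - 160\right) = 32943 - 158 = 32785$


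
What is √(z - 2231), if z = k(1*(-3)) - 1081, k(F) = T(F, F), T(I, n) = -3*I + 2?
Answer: I*√3301 ≈ 57.454*I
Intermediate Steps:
T(I, n) = 2 - 3*I
k(F) = 2 - 3*F
z = -1070 (z = (2 - 3*(-3)) - 1081 = (2 + 9) - 1081 = 11 - 1081 = -1070)
√(z - 2231) = √(-1070 - 2231) = √(-3301) = I*√3301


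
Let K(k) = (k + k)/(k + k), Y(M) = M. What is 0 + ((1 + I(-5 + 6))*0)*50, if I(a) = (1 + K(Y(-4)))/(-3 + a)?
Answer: 0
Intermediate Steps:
K(k) = 1 (K(k) = (2*k)/((2*k)) = (2*k)*(1/(2*k)) = 1)
I(a) = 2/(-3 + a) (I(a) = (1 + 1)/(-3 + a) = 2/(-3 + a))
0 + ((1 + I(-5 + 6))*0)*50 = 0 + ((1 + 2/(-3 + (-5 + 6)))*0)*50 = 0 + ((1 + 2/(-3 + 1))*0)*50 = 0 + ((1 + 2/(-2))*0)*50 = 0 + ((1 + 2*(-½))*0)*50 = 0 + ((1 - 1)*0)*50 = 0 + (0*0)*50 = 0 + 0*50 = 0 + 0 = 0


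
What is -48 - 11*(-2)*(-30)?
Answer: -708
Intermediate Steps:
-48 - 11*(-2)*(-30) = -48 + 22*(-30) = -48 - 660 = -708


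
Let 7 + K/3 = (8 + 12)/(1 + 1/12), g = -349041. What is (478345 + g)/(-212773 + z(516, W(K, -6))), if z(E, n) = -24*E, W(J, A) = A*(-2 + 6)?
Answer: -129304/225157 ≈ -0.57428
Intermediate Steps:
K = 447/13 (K = -21 + 3*((8 + 12)/(1 + 1/12)) = -21 + 3*(20/(1 + 1/12)) = -21 + 3*(20/(13/12)) = -21 + 3*(20*(12/13)) = -21 + 3*(240/13) = -21 + 720/13 = 447/13 ≈ 34.385)
W(J, A) = 4*A (W(J, A) = A*4 = 4*A)
(478345 + g)/(-212773 + z(516, W(K, -6))) = (478345 - 349041)/(-212773 - 24*516) = 129304/(-212773 - 12384) = 129304/(-225157) = 129304*(-1/225157) = -129304/225157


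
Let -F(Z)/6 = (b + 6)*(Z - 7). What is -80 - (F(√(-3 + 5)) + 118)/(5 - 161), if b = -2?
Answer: -469/6 - 2*√2/13 ≈ -78.384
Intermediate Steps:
F(Z) = 168 - 24*Z (F(Z) = -6*(-2 + 6)*(Z - 7) = -24*(-7 + Z) = -6*(-28 + 4*Z) = 168 - 24*Z)
-80 - (F(√(-3 + 5)) + 118)/(5 - 161) = -80 - ((168 - 24*√(-3 + 5)) + 118)/(5 - 161) = -80 - ((168 - 24*√2) + 118)/(-156) = -80 - (286 - 24*√2)*(-1)/156 = -80 - (-11/6 + 2*√2/13) = -80 + (11/6 - 2*√2/13) = -469/6 - 2*√2/13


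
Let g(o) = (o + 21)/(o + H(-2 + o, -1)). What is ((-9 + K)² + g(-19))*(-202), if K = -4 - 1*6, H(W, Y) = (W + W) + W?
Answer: -2989600/41 ≈ -72917.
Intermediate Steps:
H(W, Y) = 3*W (H(W, Y) = 2*W + W = 3*W)
K = -10 (K = -4 - 6 = -10)
g(o) = (21 + o)/(-6 + 4*o) (g(o) = (o + 21)/(o + 3*(-2 + o)) = (21 + o)/(o + (-6 + 3*o)) = (21 + o)/(-6 + 4*o))
((-9 + K)² + g(-19))*(-202) = ((-9 - 10)² + (21 - 19)/(2*(-3 + 2*(-19))))*(-202) = ((-19)² + (½)*2/(-3 - 38))*(-202) = (361 + (½)*2/(-41))*(-202) = (361 + (½)*(-1/41)*2)*(-202) = (361 - 1/41)*(-202) = (14800/41)*(-202) = -2989600/41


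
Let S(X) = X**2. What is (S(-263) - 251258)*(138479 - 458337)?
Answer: 58242623362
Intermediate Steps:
(S(-263) - 251258)*(138479 - 458337) = ((-263)**2 - 251258)*(138479 - 458337) = (69169 - 251258)*(-319858) = -182089*(-319858) = 58242623362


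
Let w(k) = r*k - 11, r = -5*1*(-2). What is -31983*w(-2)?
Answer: 991473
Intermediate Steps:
r = 10 (r = -5*(-2) = 10)
w(k) = -11 + 10*k (w(k) = 10*k - 11 = -11 + 10*k)
-31983*w(-2) = -31983*(-11 + 10*(-2)) = -31983*(-11 - 20) = -31983*(-31) = 991473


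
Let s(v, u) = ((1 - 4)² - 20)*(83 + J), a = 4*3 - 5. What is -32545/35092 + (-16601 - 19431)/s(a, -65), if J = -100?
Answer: -4489473/23188 ≈ -193.61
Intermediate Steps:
a = 7 (a = 12 - 5 = 7)
s(v, u) = 187 (s(v, u) = ((1 - 4)² - 20)*(83 - 100) = ((-3)² - 20)*(-17) = (9 - 20)*(-17) = -11*(-17) = 187)
-32545/35092 + (-16601 - 19431)/s(a, -65) = -32545/35092 + (-16601 - 19431)/187 = -32545*1/35092 - 36032*1/187 = -115/124 - 36032/187 = -4489473/23188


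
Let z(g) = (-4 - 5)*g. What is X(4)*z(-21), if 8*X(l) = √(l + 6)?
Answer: 189*√10/8 ≈ 74.709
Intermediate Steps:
z(g) = -9*g
X(l) = √(6 + l)/8 (X(l) = √(l + 6)/8 = √(6 + l)/8)
X(4)*z(-21) = (√(6 + 4)/8)*(-9*(-21)) = (√10/8)*189 = 189*√10/8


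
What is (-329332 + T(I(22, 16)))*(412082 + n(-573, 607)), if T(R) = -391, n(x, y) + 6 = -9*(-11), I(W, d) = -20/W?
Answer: -135903577525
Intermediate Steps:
n(x, y) = 93 (n(x, y) = -6 - 9*(-11) = -6 + 99 = 93)
(-329332 + T(I(22, 16)))*(412082 + n(-573, 607)) = (-329332 - 391)*(412082 + 93) = -329723*412175 = -135903577525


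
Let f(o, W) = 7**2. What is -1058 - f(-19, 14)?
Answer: -1107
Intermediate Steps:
f(o, W) = 49
-1058 - f(-19, 14) = -1058 - 1*49 = -1058 - 49 = -1107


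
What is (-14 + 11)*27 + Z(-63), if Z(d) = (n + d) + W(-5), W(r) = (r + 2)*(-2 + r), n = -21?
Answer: -144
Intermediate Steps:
W(r) = (-2 + r)*(2 + r) (W(r) = (2 + r)*(-2 + r) = (-2 + r)*(2 + r))
Z(d) = d (Z(d) = (-21 + d) + (-4 + (-5)²) = (-21 + d) + (-4 + 25) = (-21 + d) + 21 = d)
(-14 + 11)*27 + Z(-63) = (-14 + 11)*27 - 63 = -3*27 - 63 = -81 - 63 = -144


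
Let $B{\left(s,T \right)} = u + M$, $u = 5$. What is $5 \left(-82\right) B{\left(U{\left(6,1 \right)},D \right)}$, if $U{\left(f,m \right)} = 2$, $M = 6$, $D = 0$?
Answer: $-4510$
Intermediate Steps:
$B{\left(s,T \right)} = 11$ ($B{\left(s,T \right)} = 5 + 6 = 11$)
$5 \left(-82\right) B{\left(U{\left(6,1 \right)},D \right)} = 5 \left(-82\right) 11 = \left(-410\right) 11 = -4510$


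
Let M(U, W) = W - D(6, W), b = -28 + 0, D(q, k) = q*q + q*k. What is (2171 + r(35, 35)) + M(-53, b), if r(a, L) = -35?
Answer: 2240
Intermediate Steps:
D(q, k) = q² + k*q
b = -28
M(U, W) = -36 - 5*W (M(U, W) = W - 6*(W + 6) = W - 6*(6 + W) = W - (36 + 6*W) = W + (-36 - 6*W) = -36 - 5*W)
(2171 + r(35, 35)) + M(-53, b) = (2171 - 35) + (-36 - 5*(-28)) = 2136 + (-36 + 140) = 2136 + 104 = 2240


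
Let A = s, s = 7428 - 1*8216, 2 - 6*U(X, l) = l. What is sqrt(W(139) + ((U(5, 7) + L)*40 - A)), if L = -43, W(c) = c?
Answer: I*sqrt(7437)/3 ≈ 28.746*I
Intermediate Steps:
U(X, l) = 1/3 - l/6
s = -788 (s = 7428 - 8216 = -788)
A = -788
sqrt(W(139) + ((U(5, 7) + L)*40 - A)) = sqrt(139 + (((1/3 - 1/6*7) - 43)*40 - 1*(-788))) = sqrt(139 + (((1/3 - 7/6) - 43)*40 + 788)) = sqrt(139 + ((-5/6 - 43)*40 + 788)) = sqrt(139 + (-263/6*40 + 788)) = sqrt(139 + (-5260/3 + 788)) = sqrt(139 - 2896/3) = sqrt(-2479/3) = I*sqrt(7437)/3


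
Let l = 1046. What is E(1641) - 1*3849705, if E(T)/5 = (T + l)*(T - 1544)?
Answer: -2546510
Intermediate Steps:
E(T) = 5*(-1544 + T)*(1046 + T) (E(T) = 5*((T + 1046)*(T - 1544)) = 5*((1046 + T)*(-1544 + T)) = 5*((-1544 + T)*(1046 + T)) = 5*(-1544 + T)*(1046 + T))
E(1641) - 1*3849705 = (-8075120 - 2490*1641 + 5*1641**2) - 1*3849705 = (-8075120 - 4086090 + 5*2692881) - 3849705 = (-8075120 - 4086090 + 13464405) - 3849705 = 1303195 - 3849705 = -2546510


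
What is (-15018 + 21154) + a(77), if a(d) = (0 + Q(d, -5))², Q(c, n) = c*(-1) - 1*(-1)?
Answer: 11912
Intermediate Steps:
Q(c, n) = 1 - c (Q(c, n) = -c + 1 = 1 - c)
a(d) = (1 - d)² (a(d) = (0 + (1 - d))² = (1 - d)²)
(-15018 + 21154) + a(77) = (-15018 + 21154) + (-1 + 77)² = 6136 + 76² = 6136 + 5776 = 11912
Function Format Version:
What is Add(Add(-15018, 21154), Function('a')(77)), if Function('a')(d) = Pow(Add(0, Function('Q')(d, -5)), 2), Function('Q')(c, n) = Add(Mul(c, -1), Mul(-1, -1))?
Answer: 11912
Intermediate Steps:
Function('Q')(c, n) = Add(1, Mul(-1, c)) (Function('Q')(c, n) = Add(Mul(-1, c), 1) = Add(1, Mul(-1, c)))
Function('a')(d) = Pow(Add(1, Mul(-1, d)), 2) (Function('a')(d) = Pow(Add(0, Add(1, Mul(-1, d))), 2) = Pow(Add(1, Mul(-1, d)), 2))
Add(Add(-15018, 21154), Function('a')(77)) = Add(Add(-15018, 21154), Pow(Add(-1, 77), 2)) = Add(6136, Pow(76, 2)) = Add(6136, 5776) = 11912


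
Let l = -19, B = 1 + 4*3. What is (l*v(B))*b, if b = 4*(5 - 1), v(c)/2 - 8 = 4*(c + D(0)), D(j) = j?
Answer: -36480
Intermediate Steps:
B = 13 (B = 1 + 12 = 13)
v(c) = 16 + 8*c (v(c) = 16 + 2*(4*(c + 0)) = 16 + 2*(4*c) = 16 + 8*c)
b = 16 (b = 4*4 = 16)
(l*v(B))*b = -19*(16 + 8*13)*16 = -19*(16 + 104)*16 = -19*120*16 = -2280*16 = -36480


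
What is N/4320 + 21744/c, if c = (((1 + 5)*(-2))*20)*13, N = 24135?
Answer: -25879/18720 ≈ -1.3824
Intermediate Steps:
c = -3120 (c = ((6*(-2))*20)*13 = -12*20*13 = -240*13 = -3120)
N/4320 + 21744/c = 24135/4320 + 21744/(-3120) = 24135*(1/4320) + 21744*(-1/3120) = 1609/288 - 453/65 = -25879/18720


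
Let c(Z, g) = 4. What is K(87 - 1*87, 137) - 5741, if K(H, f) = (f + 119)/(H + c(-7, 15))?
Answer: -5677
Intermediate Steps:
K(H, f) = (119 + f)/(4 + H) (K(H, f) = (f + 119)/(H + 4) = (119 + f)/(4 + H))
K(87 - 1*87, 137) - 5741 = (119 + 137)/(4 + (87 - 1*87)) - 5741 = 256/(4 + (87 - 87)) - 5741 = 256/(4 + 0) - 5741 = 256/4 - 5741 = (¼)*256 - 5741 = 64 - 5741 = -5677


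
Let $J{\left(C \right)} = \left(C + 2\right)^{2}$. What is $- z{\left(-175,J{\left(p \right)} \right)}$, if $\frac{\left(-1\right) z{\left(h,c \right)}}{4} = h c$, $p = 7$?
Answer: $-56700$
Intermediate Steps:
$J{\left(C \right)} = \left(2 + C\right)^{2}$
$z{\left(h,c \right)} = - 4 c h$ ($z{\left(h,c \right)} = - 4 h c = - 4 c h$)
$- z{\left(-175,J{\left(p \right)} \right)} = - \left(-4\right) \left(2 + 7\right)^{2} \left(-175\right) = - \left(-4\right) 9^{2} \left(-175\right) = - \left(-4\right) 81 \left(-175\right) = \left(-1\right) 56700 = -56700$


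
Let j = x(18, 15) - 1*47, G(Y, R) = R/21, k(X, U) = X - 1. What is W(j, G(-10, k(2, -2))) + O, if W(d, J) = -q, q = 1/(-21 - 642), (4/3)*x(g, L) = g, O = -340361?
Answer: -225659342/663 ≈ -3.4036e+5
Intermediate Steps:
x(g, L) = 3*g/4
k(X, U) = -1 + X
G(Y, R) = R/21 (G(Y, R) = R*(1/21) = R/21)
j = -67/2 (j = (3/4)*18 - 1*47 = 27/2 - 47 = -67/2 ≈ -33.500)
q = -1/663 (q = 1/(-663) = -1/663 ≈ -0.0015083)
W(d, J) = 1/663 (W(d, J) = -1*(-1/663) = 1/663)
W(j, G(-10, k(2, -2))) + O = 1/663 - 340361 = -225659342/663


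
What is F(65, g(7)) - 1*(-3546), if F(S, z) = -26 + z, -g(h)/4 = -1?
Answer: 3524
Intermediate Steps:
g(h) = 4 (g(h) = -4*(-1) = 4)
F(65, g(7)) - 1*(-3546) = (-26 + 4) - 1*(-3546) = -22 + 3546 = 3524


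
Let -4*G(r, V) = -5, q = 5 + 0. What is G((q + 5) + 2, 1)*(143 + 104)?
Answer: 1235/4 ≈ 308.75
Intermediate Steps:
q = 5
G(r, V) = 5/4 (G(r, V) = -1/4*(-5) = 5/4)
G((q + 5) + 2, 1)*(143 + 104) = 5*(143 + 104)/4 = (5/4)*247 = 1235/4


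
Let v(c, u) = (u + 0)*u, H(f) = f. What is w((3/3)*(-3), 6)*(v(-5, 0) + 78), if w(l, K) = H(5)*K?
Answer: 2340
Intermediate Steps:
v(c, u) = u² (v(c, u) = u*u = u²)
w(l, K) = 5*K
w((3/3)*(-3), 6)*(v(-5, 0) + 78) = (5*6)*(0² + 78) = 30*(0 + 78) = 30*78 = 2340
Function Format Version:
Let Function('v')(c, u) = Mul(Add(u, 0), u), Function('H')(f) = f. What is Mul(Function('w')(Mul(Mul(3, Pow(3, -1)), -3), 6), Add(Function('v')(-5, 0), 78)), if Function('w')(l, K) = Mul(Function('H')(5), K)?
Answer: 2340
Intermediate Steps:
Function('v')(c, u) = Pow(u, 2) (Function('v')(c, u) = Mul(u, u) = Pow(u, 2))
Function('w')(l, K) = Mul(5, K)
Mul(Function('w')(Mul(Mul(3, Pow(3, -1)), -3), 6), Add(Function('v')(-5, 0), 78)) = Mul(Mul(5, 6), Add(Pow(0, 2), 78)) = Mul(30, Add(0, 78)) = Mul(30, 78) = 2340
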